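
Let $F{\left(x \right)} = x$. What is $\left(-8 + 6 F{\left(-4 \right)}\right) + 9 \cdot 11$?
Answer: $67$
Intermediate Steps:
$\left(-8 + 6 F{\left(-4 \right)}\right) + 9 \cdot 11 = \left(-8 + 6 \left(-4\right)\right) + 9 \cdot 11 = \left(-8 - 24\right) + 99 = -32 + 99 = 67$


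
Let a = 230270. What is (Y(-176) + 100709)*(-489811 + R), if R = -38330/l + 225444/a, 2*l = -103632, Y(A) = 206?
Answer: -29488588427264455807/596583516 ≈ -4.9429e+10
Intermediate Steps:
l = -51816 (l = (½)*(-103632) = -51816)
R = 5126963851/2982917580 (R = -38330/(-51816) + 225444/230270 = -38330*(-1/51816) + 225444*(1/230270) = 19165/25908 + 112722/115135 = 5126963851/2982917580 ≈ 1.7188)
(Y(-176) + 100709)*(-489811 + R) = (206 + 100709)*(-489811 + 5126963851/2982917580) = 100915*(-1461060715813529/2982917580) = -29488588427264455807/596583516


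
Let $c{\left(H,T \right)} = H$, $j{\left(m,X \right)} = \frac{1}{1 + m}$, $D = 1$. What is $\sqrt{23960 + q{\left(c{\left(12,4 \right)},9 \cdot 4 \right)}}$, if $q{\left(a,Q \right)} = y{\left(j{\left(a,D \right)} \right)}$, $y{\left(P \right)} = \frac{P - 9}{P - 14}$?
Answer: $\frac{2 \sqrt{196243639}}{181} \approx 154.79$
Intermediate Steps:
$y{\left(P \right)} = \frac{-9 + P}{-14 + P}$
$q{\left(a,Q \right)} = \frac{-9 + \frac{1}{1 + a}}{-14 + \frac{1}{1 + a}}$
$\sqrt{23960 + q{\left(c{\left(12,4 \right)},9 \cdot 4 \right)}} = \sqrt{23960 + \frac{8 + 9 \cdot 12}{13 + 14 \cdot 12}} = \sqrt{23960 + \frac{8 + 108}{13 + 168}} = \sqrt{23960 + \frac{1}{181} \cdot 116} = \sqrt{23960 + \frac{116}{181}} = \sqrt{\frac{4336876}{181}} = \frac{2 \sqrt{196243639}}{181}$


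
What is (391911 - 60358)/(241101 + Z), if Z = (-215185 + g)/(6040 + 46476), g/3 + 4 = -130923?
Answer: 8705918674/6330526075 ≈ 1.3752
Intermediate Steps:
g = -392781 (g = -12 + 3*(-130923) = -12 - 392769 = -392781)
Z = -303983/26258 (Z = (-215185 - 392781)/(6040 + 46476) = -607966/52516 = -607966*1/52516 = -303983/26258 ≈ -11.577)
(391911 - 60358)/(241101 + Z) = (391911 - 60358)/(241101 - 303983/26258) = 331553/(6330526075/26258) = 331553*(26258/6330526075) = 8705918674/6330526075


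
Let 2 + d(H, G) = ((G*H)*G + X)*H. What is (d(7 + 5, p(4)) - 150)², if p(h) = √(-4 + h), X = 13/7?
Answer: 824464/49 ≈ 16826.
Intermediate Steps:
X = 13/7 (X = 13*(⅐) = 13/7 ≈ 1.8571)
d(H, G) = -2 + H*(13/7 + H*G²) (d(H, G) = -2 + ((G*H)*G + 13/7)*H = -2 + (H*G² + 13/7)*H = -2 + (13/7 + H*G²)*H = -2 + H*(13/7 + H*G²))
(d(7 + 5, p(4)) - 150)² = ((-2 + 13*(7 + 5)/7 + (√(-4 + 4))²*(7 + 5)²) - 150)² = ((-2 + (13/7)*12 + (√0)²*12²) - 150)² = ((-2 + 156/7 + 0²*144) - 150)² = ((-2 + 156/7 + 0*144) - 150)² = ((-2 + 156/7 + 0) - 150)² = (142/7 - 150)² = (-908/7)² = 824464/49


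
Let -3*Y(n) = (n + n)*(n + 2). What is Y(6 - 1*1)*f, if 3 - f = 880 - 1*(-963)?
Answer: 128800/3 ≈ 42933.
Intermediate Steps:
Y(n) = -2*n*(2 + n)/3 (Y(n) = -(n + n)*(n + 2)/3 = -2*n*(2 + n)/3)
f = -1840 (f = 3 - (880 - 1*(-963)) = 3 - (880 + 963) = 3 - 1*1843 = 3 - 1843 = -1840)
Y(6 - 1*1)*f = -2*(6 - 1*1)*(2 + (6 - 1*1))/3*(-1840) = -2*(6 - 1)*(2 + (6 - 1))/3*(-1840) = -⅔*5*(2 + 5)*(-1840) = -⅔*5*7*(-1840) = -70/3*(-1840) = 128800/3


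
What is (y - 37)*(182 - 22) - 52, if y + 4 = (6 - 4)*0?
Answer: -6612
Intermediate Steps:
y = -4 (y = -4 + (6 - 4)*0 = -4 + 2*0 = -4 + 0 = -4)
(y - 37)*(182 - 22) - 52 = (-4 - 37)*(182 - 22) - 52 = -41*160 - 52 = -6560 - 52 = -6612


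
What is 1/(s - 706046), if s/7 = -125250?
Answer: -1/1582796 ≈ -6.3179e-7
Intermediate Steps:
s = -876750 (s = 7*(-125250) = -876750)
1/(s - 706046) = 1/(-876750 - 706046) = 1/(-1582796) = -1/1582796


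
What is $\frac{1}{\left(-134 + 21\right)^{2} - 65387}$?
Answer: $- \frac{1}{52618} \approx -1.9005 \cdot 10^{-5}$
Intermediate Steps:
$\frac{1}{\left(-134 + 21\right)^{2} - 65387} = \frac{1}{\left(-113\right)^{2} - 65387} = \frac{1}{12769 - 65387} = \frac{1}{-52618} = - \frac{1}{52618}$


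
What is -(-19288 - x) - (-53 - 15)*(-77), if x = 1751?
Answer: 15803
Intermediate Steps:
-(-19288 - x) - (-53 - 15)*(-77) = -(-19288 - 1*1751) - (-53 - 15)*(-77) = -(-19288 - 1751) - (-68)*(-77) = -1*(-21039) - 1*5236 = 21039 - 5236 = 15803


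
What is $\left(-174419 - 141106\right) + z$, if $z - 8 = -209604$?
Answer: $-525121$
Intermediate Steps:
$z = -209596$ ($z = 8 - 209604 = -209596$)
$\left(-174419 - 141106\right) + z = \left(-174419 - 141106\right) - 209596 = -315525 - 209596 = -525121$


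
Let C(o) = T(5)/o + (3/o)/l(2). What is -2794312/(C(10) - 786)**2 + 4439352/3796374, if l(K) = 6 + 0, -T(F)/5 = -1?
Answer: -524631762488748/156140231676449 ≈ -3.3600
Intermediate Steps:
T(F) = 5 (T(F) = -5*(-1) = 5)
l(K) = 6
C(o) = 11/(2*o) (C(o) = 5/o + (3/o)/6 = 5/o + (3/o)*(1/6) = 5/o + 1/(2*o) = 11/(2*o))
-2794312/(C(10) - 786)**2 + 4439352/3796374 = -2794312/((11/2)/10 - 786)**2 + 4439352/3796374 = -2794312/((11/2)*(1/10) - 786)**2 + 4439352*(1/3796374) = -2794312/(11/20 - 786)**2 + 739892/632729 = -2794312/((-15709/20)**2) + 739892/632729 = -2794312/246772681/400 + 739892/632729 = -2794312*400/246772681 + 739892/632729 = -1117724800/246772681 + 739892/632729 = -524631762488748/156140231676449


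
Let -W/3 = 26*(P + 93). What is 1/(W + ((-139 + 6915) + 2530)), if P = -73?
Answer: 1/7746 ≈ 0.00012910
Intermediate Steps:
W = -1560 (W = -78*(-73 + 93) = -78*20 = -3*520 = -1560)
1/(W + ((-139 + 6915) + 2530)) = 1/(-1560 + ((-139 + 6915) + 2530)) = 1/(-1560 + (6776 + 2530)) = 1/(-1560 + 9306) = 1/7746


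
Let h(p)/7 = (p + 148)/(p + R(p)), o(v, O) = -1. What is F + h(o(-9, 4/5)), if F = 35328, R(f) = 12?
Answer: 389637/11 ≈ 35422.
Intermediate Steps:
h(p) = 7*(148 + p)/(12 + p) (h(p) = 7*((p + 148)/(p + 12)) = 7*((148 + p)/(12 + p)) = 7*(148 + p)/(12 + p))
F + h(o(-9, 4/5)) = 35328 + 7*(148 - 1)/(12 - 1) = 35328 + 7*147/11 = 35328 + 7*(1/11)*147 = 35328 + 1029/11 = 389637/11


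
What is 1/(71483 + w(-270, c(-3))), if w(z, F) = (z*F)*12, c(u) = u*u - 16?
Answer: 1/94163 ≈ 1.0620e-5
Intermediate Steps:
c(u) = -16 + u² (c(u) = u² - 16 = -16 + u²)
w(z, F) = 12*F*z (w(z, F) = (F*z)*12 = 12*F*z)
1/(71483 + w(-270, c(-3))) = 1/(71483 + 12*(-16 + (-3)²)*(-270)) = 1/(71483 + 12*(-16 + 9)*(-270)) = 1/(71483 + 12*(-7)*(-270)) = 1/(71483 + 22680) = 1/94163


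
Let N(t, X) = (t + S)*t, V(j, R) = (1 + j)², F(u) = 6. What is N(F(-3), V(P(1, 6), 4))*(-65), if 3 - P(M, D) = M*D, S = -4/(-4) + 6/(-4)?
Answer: -2145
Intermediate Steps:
S = -½ (S = -4*(-¼) + 6*(-¼) = 1 - 3/2 = -½ ≈ -0.50000)
P(M, D) = 3 - D*M (P(M, D) = 3 - M*D = 3 - D*M)
N(t, X) = t*(-½ + t) (N(t, X) = (t - ½)*t = (-½ + t)*t = t*(-½ + t))
N(F(-3), V(P(1, 6), 4))*(-65) = (6*(-½ + 6))*(-65) = (6*(11/2))*(-65) = 33*(-65) = -2145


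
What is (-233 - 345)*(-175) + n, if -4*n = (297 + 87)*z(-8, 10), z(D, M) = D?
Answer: 101918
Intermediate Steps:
n = 768 (n = -(297 + 87)*(-8)/4 = -96*(-8) = -¼*(-3072) = 768)
(-233 - 345)*(-175) + n = (-233 - 345)*(-175) + 768 = -578*(-175) + 768 = 101150 + 768 = 101918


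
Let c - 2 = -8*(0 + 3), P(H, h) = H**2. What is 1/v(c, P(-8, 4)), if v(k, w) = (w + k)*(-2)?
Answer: -1/84 ≈ -0.011905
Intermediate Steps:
c = -22 (c = 2 - 8*(0 + 3) = 2 - 8*3 = 2 - 24 = -22)
v(k, w) = -2*k - 2*w (v(k, w) = (k + w)*(-2) = -2*k - 2*w)
1/v(c, P(-8, 4)) = 1/(-2*(-22) - 2*(-8)**2) = 1/(44 - 2*64) = 1/(44 - 128) = 1/(-84) = -1/84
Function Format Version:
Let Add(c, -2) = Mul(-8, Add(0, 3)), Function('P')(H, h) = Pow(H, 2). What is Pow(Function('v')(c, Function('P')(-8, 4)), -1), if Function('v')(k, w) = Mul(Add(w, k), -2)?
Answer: Rational(-1, 84) ≈ -0.011905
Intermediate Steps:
c = -22 (c = Add(2, Mul(-8, Add(0, 3))) = Add(2, Mul(-8, 3)) = Add(2, -24) = -22)
Function('v')(k, w) = Add(Mul(-2, k), Mul(-2, w)) (Function('v')(k, w) = Mul(Add(k, w), -2) = Add(Mul(-2, k), Mul(-2, w)))
Pow(Function('v')(c, Function('P')(-8, 4)), -1) = Pow(Add(Mul(-2, -22), Mul(-2, Pow(-8, 2))), -1) = Pow(Add(44, Mul(-2, 64)), -1) = Pow(Add(44, -128), -1) = Pow(-84, -1) = Rational(-1, 84)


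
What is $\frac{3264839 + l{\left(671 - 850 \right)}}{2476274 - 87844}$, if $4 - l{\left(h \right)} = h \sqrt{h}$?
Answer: $\frac{3264843}{2388430} + \frac{179 i \sqrt{179}}{2388430} \approx 1.3669 + 0.0010027 i$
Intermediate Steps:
$l{\left(h \right)} = 4 - h^{\frac{3}{2}}$ ($l{\left(h \right)} = 4 - h \sqrt{h} = 4 - h^{\frac{3}{2}}$)
$\frac{3264839 + l{\left(671 - 850 \right)}}{2476274 - 87844} = \frac{3264839 + \left(4 - \left(671 - 850\right)^{\frac{3}{2}}\right)}{2476274 - 87844} = \frac{3264839 + \left(4 - \left(-179\right)^{\frac{3}{2}}\right)}{2388430} = \left(3264839 + \left(4 - - 179 i \sqrt{179}\right)\right) \frac{1}{2388430} = \left(3264839 + \left(4 + 179 i \sqrt{179}\right)\right) \frac{1}{2388430} = \left(3264843 + 179 i \sqrt{179}\right) \frac{1}{2388430} = \frac{3264843}{2388430} + \frac{179 i \sqrt{179}}{2388430}$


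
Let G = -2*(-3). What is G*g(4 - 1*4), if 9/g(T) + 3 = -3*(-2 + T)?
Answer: 18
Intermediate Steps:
G = 6
g(T) = 9/(3 - 3*T) (g(T) = 9/(-3 - 3*(-2 + T)) = 9/(-3 + (6 - 3*T)) = 9/(3 - 3*T))
G*g(4 - 1*4) = 6*(-3/(-1 + (4 - 1*4))) = 6*(-3/(-1 + (4 - 4))) = 6*(-3/(-1 + 0)) = 6*(-3/(-1)) = 6*(-3*(-1)) = 6*3 = 18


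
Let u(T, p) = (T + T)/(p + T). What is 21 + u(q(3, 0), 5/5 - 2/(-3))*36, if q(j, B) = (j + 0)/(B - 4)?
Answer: -417/11 ≈ -37.909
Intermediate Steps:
q(j, B) = j/(-4 + B)
u(T, p) = 2*T/(T + p) (u(T, p) = (2*T)/(T + p) = 2*T/(T + p))
21 + u(q(3, 0), 5/5 - 2/(-3))*36 = 21 + (2*(3/(-4 + 0))/(3/(-4 + 0) + (5/5 - 2/(-3))))*36 = 21 + (2*(3/(-4))/(3/(-4) + (5*(1/5) - 2*(-1/3))))*36 = 21 + (2*(3*(-1/4))/(3*(-1/4) + (1 + 2/3)))*36 = 21 + (2*(-3/4)/(-3/4 + 5/3))*36 = 21 + (2*(-3/4)/(11/12))*36 = 21 + (2*(-3/4)*(12/11))*36 = 21 - 18/11*36 = 21 - 648/11 = -417/11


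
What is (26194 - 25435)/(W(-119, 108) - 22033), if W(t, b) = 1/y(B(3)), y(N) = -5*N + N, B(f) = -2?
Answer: -6072/176263 ≈ -0.034449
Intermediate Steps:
y(N) = -4*N
W(t, b) = ⅛ (W(t, b) = 1/(-4*(-2)) = 1/8 = ⅛)
(26194 - 25435)/(W(-119, 108) - 22033) = (26194 - 25435)/(⅛ - 22033) = 759/(-176263/8) = 759*(-8/176263) = -6072/176263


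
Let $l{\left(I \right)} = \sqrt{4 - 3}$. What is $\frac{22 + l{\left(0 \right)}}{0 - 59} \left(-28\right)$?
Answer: $\frac{644}{59} \approx 10.915$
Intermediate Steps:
$l{\left(I \right)} = 1$ ($l{\left(I \right)} = \sqrt{1} = 1$)
$\frac{22 + l{\left(0 \right)}}{0 - 59} \left(-28\right) = \frac{22 + 1}{0 - 59} \left(-28\right) = \frac{23}{-59} \left(-28\right) = 23 \left(- \frac{1}{59}\right) \left(-28\right) = \left(- \frac{23}{59}\right) \left(-28\right) = \frac{644}{59}$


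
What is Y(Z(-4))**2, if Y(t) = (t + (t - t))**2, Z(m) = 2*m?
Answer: 4096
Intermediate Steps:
Y(t) = t**2 (Y(t) = (t + 0)**2 = t**2)
Y(Z(-4))**2 = ((2*(-4))**2)**2 = ((-8)**2)**2 = 64**2 = 4096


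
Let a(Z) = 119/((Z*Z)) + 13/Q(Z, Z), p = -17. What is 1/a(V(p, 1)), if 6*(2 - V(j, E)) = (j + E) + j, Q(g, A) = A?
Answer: 225/866 ≈ 0.25982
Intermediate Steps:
V(j, E) = 2 - j/3 - E/6 (V(j, E) = 2 - ((j + E) + j)/6 = 2 - ((E + j) + j)/6 = 2 - (E + 2*j)/6 = 2 + (-j/3 - E/6) = 2 - j/3 - E/6)
a(Z) = 13/Z + 119/Z**2 (a(Z) = 119/((Z*Z)) + 13/Z = 119/(Z**2) + 13/Z = 119/Z**2 + 13/Z = 13/Z + 119/Z**2)
1/a(V(p, 1)) = 1/((119 + 13*(2 - 1/3*(-17) - 1/6*1))/(2 - 1/3*(-17) - 1/6*1)**2) = 1/((119 + 13*(2 + 17/3 - 1/6))/(2 + 17/3 - 1/6)**2) = 1/((119 + 13*(15/2))/(15/2)**2) = 1/(4*(119 + 195/2)/225) = 1/((4/225)*(433/2)) = 1/(866/225) = 225/866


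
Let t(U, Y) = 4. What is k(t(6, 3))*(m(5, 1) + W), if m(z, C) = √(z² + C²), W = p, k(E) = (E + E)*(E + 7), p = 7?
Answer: 616 + 88*√26 ≈ 1064.7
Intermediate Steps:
k(E) = 2*E*(7 + E) (k(E) = (2*E)*(7 + E) = 2*E*(7 + E))
W = 7
m(z, C) = √(C² + z²)
k(t(6, 3))*(m(5, 1) + W) = (2*4*(7 + 4))*(√(1² + 5²) + 7) = (2*4*11)*(√(1 + 25) + 7) = 88*(√26 + 7) = 88*(7 + √26) = 616 + 88*√26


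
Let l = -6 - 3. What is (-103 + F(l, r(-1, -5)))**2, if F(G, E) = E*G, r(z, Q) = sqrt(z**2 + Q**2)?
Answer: 12715 + 1854*sqrt(26) ≈ 22169.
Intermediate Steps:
l = -9
r(z, Q) = sqrt(Q**2 + z**2)
(-103 + F(l, r(-1, -5)))**2 = (-103 + sqrt((-5)**2 + (-1)**2)*(-9))**2 = (-103 + sqrt(25 + 1)*(-9))**2 = (-103 + sqrt(26)*(-9))**2 = (-103 - 9*sqrt(26))**2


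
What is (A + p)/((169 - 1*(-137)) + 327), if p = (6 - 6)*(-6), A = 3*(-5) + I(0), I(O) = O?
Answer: -5/211 ≈ -0.023697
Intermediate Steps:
A = -15 (A = 3*(-5) + 0 = -15 + 0 = -15)
p = 0 (p = 0*(-6) = 0)
(A + p)/((169 - 1*(-137)) + 327) = (-15 + 0)/((169 - 1*(-137)) + 327) = -15/((169 + 137) + 327) = -15/(306 + 327) = -15/633 = (1/633)*(-15) = -5/211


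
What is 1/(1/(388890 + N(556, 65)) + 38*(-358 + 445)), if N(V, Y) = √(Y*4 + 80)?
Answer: 499984337787450/1652948222010980041 + 2*√85/1652948222010980041 ≈ 0.00030248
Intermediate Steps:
N(V, Y) = √(80 + 4*Y) (N(V, Y) = √(4*Y + 80) = √(80 + 4*Y))
1/(1/(388890 + N(556, 65)) + 38*(-358 + 445)) = 1/(1/(388890 + 2*√(20 + 65)) + 38*(-358 + 445)) = 1/(1/(388890 + 2*√85) + 38*87) = 1/(1/(388890 + 2*√85) + 3306) = 1/(3306 + 1/(388890 + 2*√85))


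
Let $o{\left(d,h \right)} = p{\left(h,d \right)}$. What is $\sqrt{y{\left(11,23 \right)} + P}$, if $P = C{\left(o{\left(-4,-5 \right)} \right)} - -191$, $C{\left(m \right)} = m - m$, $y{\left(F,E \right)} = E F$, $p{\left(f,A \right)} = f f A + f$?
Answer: $2 \sqrt{111} \approx 21.071$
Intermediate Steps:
$p{\left(f,A \right)} = f + A f^{2}$ ($p{\left(f,A \right)} = f^{2} A + f = A f^{2} + f = f + A f^{2}$)
$o{\left(d,h \right)} = h \left(1 + d h\right)$
$C{\left(m \right)} = 0$
$P = 191$ ($P = 0 - -191 = 0 + 191 = 191$)
$\sqrt{y{\left(11,23 \right)} + P} = \sqrt{23 \cdot 11 + 191} = \sqrt{253 + 191} = \sqrt{444} = 2 \sqrt{111}$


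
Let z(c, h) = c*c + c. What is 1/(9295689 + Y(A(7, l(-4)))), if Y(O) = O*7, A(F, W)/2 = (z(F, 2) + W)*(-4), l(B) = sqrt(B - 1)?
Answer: 9292553/86351541273489 + 56*I*sqrt(5)/86351541273489 ≈ 1.0761e-7 + 1.4501e-12*I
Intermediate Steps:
z(c, h) = c + c**2 (z(c, h) = c**2 + c = c + c**2)
l(B) = sqrt(-1 + B)
A(F, W) = -8*W - 8*F*(1 + F) (A(F, W) = 2*((F*(1 + F) + W)*(-4)) = 2*((W + F*(1 + F))*(-4)) = 2*(-4*W - 4*F*(1 + F)) = -8*W - 8*F*(1 + F))
Y(O) = 7*O
1/(9295689 + Y(A(7, l(-4)))) = 1/(9295689 + 7*(-8*sqrt(-1 - 4) - 8*7*(1 + 7))) = 1/(9295689 + 7*(-8*I*sqrt(5) - 8*7*8)) = 1/(9295689 + 7*(-8*I*sqrt(5) - 448)) = 1/(9295689 + 7*(-448 - 8*I*sqrt(5))) = 1/(9295689 + (-3136 - 56*I*sqrt(5))) = 1/(9292553 - 56*I*sqrt(5))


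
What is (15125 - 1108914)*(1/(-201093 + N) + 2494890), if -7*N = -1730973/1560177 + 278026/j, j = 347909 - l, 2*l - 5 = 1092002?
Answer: -263823177584944013601324679389/96678074712541978 ≈ -2.7289e+12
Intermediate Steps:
l = 1092007/2 (l = 5/2 + (½)*1092002 = 5/2 + 546001 = 1092007/2 ≈ 5.4600e+5)
j = -396189/2 (j = 347909 - 1*1092007/2 = 347909 - 1092007/2 = -396189/2 ≈ -1.9809e+5)
N = 172592444789/480763862019 (N = -(-1730973/1560177 + 278026/(-396189/2))/7 = -(-1730973*1/1560177 + 278026*(-2/396189))/7 = -(-576991/520059 - 556052/396189)/7 = -⅐*(-172592444789/68680551717) = 172592444789/480763862019 ≈ 0.35900)
(15125 - 1108914)*(1/(-201093 + N) + 2494890) = (15125 - 1108914)*(1/(-201093 + 172592444789/480763862019) + 2494890) = -1093789*(1/(-96678074712541978/480763862019) + 2494890) = -1093789*(-480763862019/96678074712541978 + 2494890) = -1093789*241201161819093091630401/96678074712541978 = -263823177584944013601324679389/96678074712541978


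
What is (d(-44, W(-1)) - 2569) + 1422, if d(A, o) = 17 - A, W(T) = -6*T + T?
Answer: -1086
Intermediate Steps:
W(T) = -5*T
(d(-44, W(-1)) - 2569) + 1422 = ((17 - 1*(-44)) - 2569) + 1422 = ((17 + 44) - 2569) + 1422 = (61 - 2569) + 1422 = -2508 + 1422 = -1086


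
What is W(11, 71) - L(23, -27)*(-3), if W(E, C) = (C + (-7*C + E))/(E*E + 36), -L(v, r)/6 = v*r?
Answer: 1754531/157 ≈ 11175.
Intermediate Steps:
L(v, r) = -6*r*v (L(v, r) = -6*v*r = -6*r*v)
W(E, C) = (E - 6*C)/(36 + E**2) (W(E, C) = (C + (E - 7*C))/(E**2 + 36) = (E - 6*C)/(36 + E**2))
W(11, 71) - L(23, -27)*(-3) = (11 - 6*71)/(36 + 11**2) - (-6*(-27)*23)*(-3) = (11 - 426)/(36 + 121) - 3726*(-3) = -415/157 - 1*(-11178) = (1/157)*(-415) + 11178 = -415/157 + 11178 = 1754531/157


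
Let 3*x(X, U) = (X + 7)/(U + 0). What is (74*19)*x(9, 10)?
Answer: 11248/15 ≈ 749.87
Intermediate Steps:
x(X, U) = (7 + X)/(3*U) (x(X, U) = ((X + 7)/(U + 0))/3 = ((7 + X)/U)/3 = (7 + X)/(3*U))
(74*19)*x(9, 10) = (74*19)*((⅓)*(7 + 9)/10) = 1406*((⅓)*(⅒)*16) = 1406*(8/15) = 11248/15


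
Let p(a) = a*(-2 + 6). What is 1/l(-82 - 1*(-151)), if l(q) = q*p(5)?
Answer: 1/1380 ≈ 0.00072464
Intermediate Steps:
p(a) = 4*a (p(a) = a*4 = 4*a)
l(q) = 20*q (l(q) = q*(4*5) = q*20 = 20*q)
1/l(-82 - 1*(-151)) = 1/(20*(-82 - 1*(-151))) = 1/(20*(-82 + 151)) = 1/(20*69) = 1/1380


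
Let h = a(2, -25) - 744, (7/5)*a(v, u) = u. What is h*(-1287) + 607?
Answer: 6867820/7 ≈ 9.8112e+5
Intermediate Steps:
a(v, u) = 5*u/7
h = -5333/7 (h = (5/7)*(-25) - 744 = -125/7 - 744 = -5333/7 ≈ -761.86)
h*(-1287) + 607 = -5333/7*(-1287) + 607 = 6863571/7 + 607 = 6867820/7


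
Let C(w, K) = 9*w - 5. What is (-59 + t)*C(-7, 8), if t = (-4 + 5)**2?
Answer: 3944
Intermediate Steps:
C(w, K) = -5 + 9*w
t = 1 (t = 1**2 = 1)
(-59 + t)*C(-7, 8) = (-59 + 1)*(-5 + 9*(-7)) = -58*(-5 - 63) = -58*(-68) = 3944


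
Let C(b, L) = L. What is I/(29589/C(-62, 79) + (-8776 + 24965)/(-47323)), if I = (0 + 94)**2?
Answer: 8258384053/349740329 ≈ 23.613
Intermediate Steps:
I = 8836 (I = 94**2 = 8836)
I/(29589/C(-62, 79) + (-8776 + 24965)/(-47323)) = 8836/(29589/79 + (-8776 + 24965)/(-47323)) = 8836/(29589*(1/79) + 16189*(-1/47323)) = 8836/(29589/79 - 16189/47323) = 8836/(1398961316/3738517) = 8836*(3738517/1398961316) = 8258384053/349740329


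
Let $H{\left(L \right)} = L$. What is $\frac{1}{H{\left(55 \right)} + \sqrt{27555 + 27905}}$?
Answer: $- \frac{11}{10487} + \frac{2 \sqrt{13865}}{52435} \approx 0.0034423$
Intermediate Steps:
$\frac{1}{H{\left(55 \right)} + \sqrt{27555 + 27905}} = \frac{1}{55 + \sqrt{27555 + 27905}} = \frac{1}{55 + \sqrt{55460}} = \frac{1}{55 + 2 \sqrt{13865}}$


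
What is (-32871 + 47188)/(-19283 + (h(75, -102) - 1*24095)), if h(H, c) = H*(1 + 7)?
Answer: -14317/42778 ≈ -0.33468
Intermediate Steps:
h(H, c) = 8*H (h(H, c) = H*8 = 8*H)
(-32871 + 47188)/(-19283 + (h(75, -102) - 1*24095)) = (-32871 + 47188)/(-19283 + (8*75 - 1*24095)) = 14317/(-19283 + (600 - 24095)) = 14317/(-19283 - 23495) = 14317/(-42778) = 14317*(-1/42778) = -14317/42778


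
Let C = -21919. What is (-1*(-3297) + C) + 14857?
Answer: -3765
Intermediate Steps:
(-1*(-3297) + C) + 14857 = (-1*(-3297) - 21919) + 14857 = (3297 - 21919) + 14857 = -18622 + 14857 = -3765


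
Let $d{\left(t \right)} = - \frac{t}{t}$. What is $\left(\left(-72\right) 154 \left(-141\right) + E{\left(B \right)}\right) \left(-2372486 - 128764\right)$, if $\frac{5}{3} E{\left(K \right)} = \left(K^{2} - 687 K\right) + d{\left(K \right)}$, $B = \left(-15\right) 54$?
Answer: $-5730237186750$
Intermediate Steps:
$B = -810$
$d{\left(t \right)} = -1$ ($d{\left(t \right)} = \left(-1\right) 1 = -1$)
$E{\left(K \right)} = - \frac{3}{5} - \frac{2061 K}{5} + \frac{3 K^{2}}{5}$ ($E{\left(K \right)} = \frac{3 \left(\left(K^{2} - 687 K\right) - 1\right)}{5} = \frac{3 \left(-1 + K^{2} - 687 K\right)}{5} = - \frac{3}{5} - \frac{2061 K}{5} + \frac{3 K^{2}}{5}$)
$\left(\left(-72\right) 154 \left(-141\right) + E{\left(B \right)}\right) \left(-2372486 - 128764\right) = \left(\left(-72\right) 154 \left(-141\right) - \left(- \frac{1669407}{5} - 393660\right)\right) \left(-2372486 - 128764\right) = \left(\left(-11088\right) \left(-141\right) + \left(- \frac{3}{5} + 333882 + \frac{3}{5} \cdot 656100\right)\right) \left(-2501250\right) = \left(1563408 + \left(- \frac{3}{5} + 333882 + 393660\right)\right) \left(-2501250\right) = \left(1563408 + \frac{3637707}{5}\right) \left(-2501250\right) = \frac{11454747}{5} \left(-2501250\right) = -5730237186750$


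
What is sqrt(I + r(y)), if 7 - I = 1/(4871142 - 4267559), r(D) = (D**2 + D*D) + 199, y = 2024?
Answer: sqrt(2984942227476737679)/603583 ≈ 2862.4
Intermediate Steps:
r(D) = 199 + 2*D**2 (r(D) = (D**2 + D**2) + 199 = 2*D**2 + 199 = 199 + 2*D**2)
I = 4225080/603583 (I = 7 - 1/(4871142 - 4267559) = 7 - 1/603583 = 4225080/603583 ≈ 7.0000)
sqrt(I + r(y)) = sqrt(4225080/603583 + (199 + 2*2024**2)) = sqrt(4225080/603583 + (199 + 2*4096576)) = sqrt(4225080/603583 + (199 + 8193152)) = sqrt(4225080/603583 + 8193351) = sqrt(4945371601713/603583) = sqrt(2984942227476737679)/603583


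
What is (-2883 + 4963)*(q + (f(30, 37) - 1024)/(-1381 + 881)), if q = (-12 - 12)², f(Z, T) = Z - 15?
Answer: 30056936/25 ≈ 1.2023e+6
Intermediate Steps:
f(Z, T) = -15 + Z
q = 576 (q = (-24)² = 576)
(-2883 + 4963)*(q + (f(30, 37) - 1024)/(-1381 + 881)) = (-2883 + 4963)*(576 + ((-15 + 30) - 1024)/(-1381 + 881)) = 2080*(576 + (15 - 1024)/(-500)) = 2080*(576 - 1009*(-1/500)) = 2080*(576 + 1009/500) = 2080*(289009/500) = 30056936/25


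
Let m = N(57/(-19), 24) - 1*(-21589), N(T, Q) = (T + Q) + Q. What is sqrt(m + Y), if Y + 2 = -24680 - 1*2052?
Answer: 10*I*sqrt(51) ≈ 71.414*I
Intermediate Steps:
N(T, Q) = T + 2*Q (N(T, Q) = (Q + T) + Q = T + 2*Q)
m = 21634 (m = (57/(-19) + 2*24) - 1*(-21589) = (57*(-1/19) + 48) + 21589 = (-3 + 48) + 21589 = 45 + 21589 = 21634)
Y = -26734 (Y = -2 + (-24680 - 1*2052) = -2 + (-24680 - 2052) = -2 - 26732 = -26734)
sqrt(m + Y) = sqrt(21634 - 26734) = sqrt(-5100) = 10*I*sqrt(51)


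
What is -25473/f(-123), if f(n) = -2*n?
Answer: -8491/82 ≈ -103.55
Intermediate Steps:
-25473/f(-123) = -25473/((-2*(-123))) = -25473/246 = -25473*1/246 = -8491/82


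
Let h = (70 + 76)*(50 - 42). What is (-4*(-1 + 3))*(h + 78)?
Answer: -9968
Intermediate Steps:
h = 1168 (h = 146*8 = 1168)
(-4*(-1 + 3))*(h + 78) = (-4*(-1 + 3))*(1168 + 78) = -4*2*1246 = -8*1246 = -9968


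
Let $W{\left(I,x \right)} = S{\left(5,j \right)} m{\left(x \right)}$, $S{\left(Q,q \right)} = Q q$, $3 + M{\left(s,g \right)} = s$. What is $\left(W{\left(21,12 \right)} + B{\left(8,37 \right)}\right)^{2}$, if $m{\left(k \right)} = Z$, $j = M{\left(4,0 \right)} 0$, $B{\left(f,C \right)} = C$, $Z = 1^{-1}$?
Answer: $1369$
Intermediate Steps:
$Z = 1$
$M{\left(s,g \right)} = -3 + s$
$j = 0$ ($j = \left(-3 + 4\right) 0 = 1 \cdot 0 = 0$)
$m{\left(k \right)} = 1$
$W{\left(I,x \right)} = 0$ ($W{\left(I,x \right)} = 5 \cdot 0 \cdot 1 = 0 \cdot 1 = 0$)
$\left(W{\left(21,12 \right)} + B{\left(8,37 \right)}\right)^{2} = \left(0 + 37\right)^{2} = 37^{2} = 1369$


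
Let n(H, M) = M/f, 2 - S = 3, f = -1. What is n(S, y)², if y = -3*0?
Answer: 0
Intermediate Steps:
S = -1 (S = 2 - 1*3 = 2 - 3 = -1)
y = 0
n(H, M) = -M (n(H, M) = M/(-1) = M*(-1) = -M)
n(S, y)² = (-1*0)² = 0² = 0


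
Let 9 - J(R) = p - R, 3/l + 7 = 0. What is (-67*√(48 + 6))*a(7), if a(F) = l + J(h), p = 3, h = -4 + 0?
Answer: -2211*√6/7 ≈ -773.69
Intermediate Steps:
l = -3/7 (l = 3/(-7 + 0) = 3/(-7) = 3*(-⅐) = -3/7 ≈ -0.42857)
h = -4
J(R) = 6 + R (J(R) = 9 - (3 - R) = 9 + (-3 + R) = 6 + R)
a(F) = 11/7 (a(F) = -3/7 + (6 - 4) = -3/7 + 2 = 11/7)
(-67*√(48 + 6))*a(7) = -67*√(48 + 6)*(11/7) = -201*√6*(11/7) = -2211*√6/7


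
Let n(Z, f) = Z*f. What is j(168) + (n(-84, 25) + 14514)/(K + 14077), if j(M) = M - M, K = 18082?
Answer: 12414/32159 ≈ 0.38602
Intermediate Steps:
j(M) = 0
j(168) + (n(-84, 25) + 14514)/(K + 14077) = 0 + (-84*25 + 14514)/(18082 + 14077) = 0 + (-2100 + 14514)/32159 = 0 + 12414*(1/32159) = 0 + 12414/32159 = 12414/32159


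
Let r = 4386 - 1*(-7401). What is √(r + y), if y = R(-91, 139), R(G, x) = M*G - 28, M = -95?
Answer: 2*√5101 ≈ 142.84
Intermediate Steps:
r = 11787 (r = 4386 + 7401 = 11787)
R(G, x) = -28 - 95*G (R(G, x) = -95*G - 28 = -28 - 95*G)
y = 8617 (y = -28 - 95*(-91) = -28 + 8645 = 8617)
√(r + y) = √(11787 + 8617) = √20404 = 2*√5101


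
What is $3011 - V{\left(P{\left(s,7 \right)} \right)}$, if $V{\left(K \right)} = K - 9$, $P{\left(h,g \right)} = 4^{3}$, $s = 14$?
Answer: $2956$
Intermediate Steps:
$P{\left(h,g \right)} = 64$
$V{\left(K \right)} = -9 + K$
$3011 - V{\left(P{\left(s,7 \right)} \right)} = 3011 - \left(-9 + 64\right) = 3011 - 55 = 2956$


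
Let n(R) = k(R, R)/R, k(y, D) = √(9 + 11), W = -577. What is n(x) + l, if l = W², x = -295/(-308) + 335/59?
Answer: 332929 + 36344*√5/120585 ≈ 3.3293e+5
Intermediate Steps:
k(y, D) = 2*√5 (k(y, D) = √20 = 2*√5)
x = 120585/18172 (x = -295*(-1/308) + 335*(1/59) = 295/308 + 335/59 = 120585/18172 ≈ 6.6358)
n(R) = 2*√5/R (n(R) = (2*√5)/R = 2*√5/R)
l = 332929 (l = (-577)² = 332929)
n(x) + l = 2*√5/(120585/18172) + 332929 = 2*√5*(18172/120585) + 332929 = 36344*√5/120585 + 332929 = 332929 + 36344*√5/120585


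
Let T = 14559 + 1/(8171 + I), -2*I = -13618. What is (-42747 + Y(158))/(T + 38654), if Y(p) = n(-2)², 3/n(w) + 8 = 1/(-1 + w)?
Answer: -26681171608/33213780875 ≈ -0.80332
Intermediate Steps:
I = 6809 (I = -½*(-13618) = 6809)
n(w) = 3/(-8 + 1/(-1 + w))
T = 218093821/14980 (T = 14559 + 1/(8171 + 6809) = 14559 + 1/14980 = 218093821/14980 ≈ 14559.)
Y(p) = 81/625 (Y(p) = (3*(1 - 1*(-2))/(-9 + 8*(-2)))² = (3*(1 + 2)/(-9 - 16))² = (3*3/(-25))² = (3*(-1/25)*3)² = (-9/25)² = 81/625)
(-42747 + Y(158))/(T + 38654) = (-42747 + 81/625)/(218093821/14980 + 38654) = -26716794/(625*797130741/14980) = -26716794/625*14980/797130741 = -26681171608/33213780875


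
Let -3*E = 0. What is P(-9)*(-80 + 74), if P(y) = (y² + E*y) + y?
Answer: -432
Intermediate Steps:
E = 0 (E = -⅓*0 = 0)
P(y) = y + y² (P(y) = (y² + 0*y) + y = (y² + 0) + y = y² + y = y + y²)
P(-9)*(-80 + 74) = (-9*(1 - 9))*(-80 + 74) = -9*(-8)*(-6) = 72*(-6) = -432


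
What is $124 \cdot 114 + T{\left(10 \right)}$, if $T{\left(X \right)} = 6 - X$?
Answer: $14132$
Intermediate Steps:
$124 \cdot 114 + T{\left(10 \right)} = 124 \cdot 114 + \left(6 - 10\right) = 14136 + \left(6 - 10\right) = 14136 - 4 = 14132$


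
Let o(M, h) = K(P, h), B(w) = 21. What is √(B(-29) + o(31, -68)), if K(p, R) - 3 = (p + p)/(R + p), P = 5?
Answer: √10514/21 ≈ 4.8828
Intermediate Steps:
K(p, R) = 3 + 2*p/(R + p) (K(p, R) = 3 + (p + p)/(R + p) = 3 + (2*p)/(R + p) = 3 + 2*p/(R + p))
o(M, h) = (25 + 3*h)/(5 + h) (o(M, h) = (3*h + 5*5)/(h + 5) = (3*h + 25)/(5 + h) = (25 + 3*h)/(5 + h))
√(B(-29) + o(31, -68)) = √(21 + (25 + 3*(-68))/(5 - 68)) = √(21 + (25 - 204)/(-63)) = √(21 - 1/63*(-179)) = √(21 + 179/63) = √(1502/63) = √10514/21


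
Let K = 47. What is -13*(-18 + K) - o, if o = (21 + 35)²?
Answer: -3513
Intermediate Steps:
o = 3136 (o = 56² = 3136)
-13*(-18 + K) - o = -13*(-18 + 47) - 1*3136 = -13*29 - 3136 = -377 - 3136 = -3513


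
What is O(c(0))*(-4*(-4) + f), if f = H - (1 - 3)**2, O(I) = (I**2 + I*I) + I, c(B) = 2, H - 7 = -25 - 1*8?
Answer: -140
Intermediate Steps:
H = -26 (H = 7 + (-25 - 1*8) = 7 + (-25 - 8) = 7 - 33 = -26)
O(I) = I + 2*I**2 (O(I) = (I**2 + I**2) + I = 2*I**2 + I = I + 2*I**2)
f = -30 (f = -26 - (1 - 3)**2 = -26 - 1*(-2)**2 = -26 - 1*4 = -26 - 4 = -30)
O(c(0))*(-4*(-4) + f) = (2*(1 + 2*2))*(-4*(-4) - 30) = (2*(1 + 4))*(16 - 30) = (2*5)*(-14) = 10*(-14) = -140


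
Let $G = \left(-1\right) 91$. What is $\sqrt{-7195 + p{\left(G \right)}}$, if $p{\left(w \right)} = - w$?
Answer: $8 i \sqrt{111} \approx 84.285 i$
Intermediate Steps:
$G = -91$
$\sqrt{-7195 + p{\left(G \right)}} = \sqrt{-7195 - -91} = \sqrt{-7195 + 91} = \sqrt{-7104} = 8 i \sqrt{111}$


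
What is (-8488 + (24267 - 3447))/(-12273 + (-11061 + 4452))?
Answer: -6166/9441 ≈ -0.65311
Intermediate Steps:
(-8488 + (24267 - 3447))/(-12273 + (-11061 + 4452)) = (-8488 + 20820)/(-12273 - 6609) = 12332/(-18882) = 12332*(-1/18882) = -6166/9441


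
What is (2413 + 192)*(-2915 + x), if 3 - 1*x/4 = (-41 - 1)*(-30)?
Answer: -20691515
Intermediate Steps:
x = -5028 (x = 12 - 4*(-41 - 1)*(-30) = 12 - (-168)*(-30) = 12 - 4*1260 = 12 - 5040 = -5028)
(2413 + 192)*(-2915 + x) = (2413 + 192)*(-2915 - 5028) = 2605*(-7943) = -20691515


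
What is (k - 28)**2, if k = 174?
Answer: 21316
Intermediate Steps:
(k - 28)**2 = (174 - 28)**2 = 146**2 = 21316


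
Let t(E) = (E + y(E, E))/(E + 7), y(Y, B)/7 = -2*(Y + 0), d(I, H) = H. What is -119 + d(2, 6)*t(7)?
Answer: -158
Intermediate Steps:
y(Y, B) = -14*Y (y(Y, B) = 7*(-2*(Y + 0)) = 7*(-2*Y) = -14*Y)
t(E) = -13*E/(7 + E) (t(E) = (E - 14*E)/(E + 7) = (-13*E)/(7 + E) = -13*E/(7 + E))
-119 + d(2, 6)*t(7) = -119 + 6*(-13*7/(7 + 7)) = -119 + 6*(-13*7/14) = -119 + 6*(-13*7*1/14) = -119 + 6*(-13/2) = -119 - 39 = -158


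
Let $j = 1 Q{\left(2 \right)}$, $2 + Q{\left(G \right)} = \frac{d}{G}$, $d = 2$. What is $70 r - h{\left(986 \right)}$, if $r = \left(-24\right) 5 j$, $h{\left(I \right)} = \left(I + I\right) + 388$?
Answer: $6040$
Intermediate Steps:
$Q{\left(G \right)} = -2 + \frac{2}{G}$
$h{\left(I \right)} = 388 + 2 I$ ($h{\left(I \right)} = 2 I + 388 = 388 + 2 I$)
$j = -1$ ($j = 1 \left(-2 + \frac{2}{2}\right) = 1 \left(-2 + 2 \cdot \frac{1}{2}\right) = 1 \left(-2 + 1\right) = 1 \left(-1\right) = -1$)
$r = 120$ ($r = \left(-24\right) 5 \left(-1\right) = \left(-120\right) \left(-1\right) = 120$)
$70 r - h{\left(986 \right)} = 70 \cdot 120 - \left(388 + 2 \cdot 986\right) = 8400 - \left(388 + 1972\right) = 8400 - 2360 = 6040$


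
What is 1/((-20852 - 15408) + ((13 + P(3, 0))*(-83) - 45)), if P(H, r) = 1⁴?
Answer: -1/37467 ≈ -2.6690e-5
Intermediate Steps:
P(H, r) = 1
1/((-20852 - 15408) + ((13 + P(3, 0))*(-83) - 45)) = 1/((-20852 - 15408) + ((13 + 1)*(-83) - 45)) = 1/(-36260 + (14*(-83) - 45)) = 1/(-36260 + (-1162 - 45)) = 1/(-36260 - 1207) = 1/(-37467) = -1/37467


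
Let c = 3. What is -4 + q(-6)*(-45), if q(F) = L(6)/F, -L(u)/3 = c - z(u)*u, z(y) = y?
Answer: 1477/2 ≈ 738.50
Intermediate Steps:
L(u) = -9 + 3*u**2 (L(u) = -3*(3 - u*u) = -3*(3 - u**2) = -9 + 3*u**2)
q(F) = 99/F (q(F) = (-9 + 3*6**2)/F = (-9 + 3*36)/F = (-9 + 108)/F = 99/F)
-4 + q(-6)*(-45) = -4 + (99/(-6))*(-45) = -4 + (99*(-1/6))*(-45) = -4 - 33/2*(-45) = -4 + 1485/2 = 1477/2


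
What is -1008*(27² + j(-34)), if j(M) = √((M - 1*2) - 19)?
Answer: -734832 - 1008*I*√55 ≈ -7.3483e+5 - 7475.5*I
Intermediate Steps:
j(M) = √(-21 + M) (j(M) = √((M - 2) - 19) = √((-2 + M) - 19) = √(-21 + M))
-1008*(27² + j(-34)) = -1008*(27² + √(-21 - 34)) = -1008*(729 + √(-55)) = -1008*(729 + I*√55) = -734832 - 1008*I*√55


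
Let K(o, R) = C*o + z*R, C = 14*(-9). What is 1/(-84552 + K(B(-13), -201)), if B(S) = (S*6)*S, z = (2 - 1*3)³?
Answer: -1/212115 ≈ -4.7144e-6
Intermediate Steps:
z = -1 (z = (2 - 3)³ = (-1)³ = -1)
C = -126
B(S) = 6*S² (B(S) = (6*S)*S = 6*S²)
K(o, R) = -R - 126*o (K(o, R) = -126*o - R = -R - 126*o)
1/(-84552 + K(B(-13), -201)) = 1/(-84552 + (-1*(-201) - 756*(-13)²)) = 1/(-84552 + (201 - 756*169)) = 1/(-84552 + (201 - 126*1014)) = 1/(-84552 + (201 - 127764)) = 1/(-84552 - 127563) = 1/(-212115) = -1/212115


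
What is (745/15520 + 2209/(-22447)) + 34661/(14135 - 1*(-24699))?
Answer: 1139315958323/1352888950496 ≈ 0.84214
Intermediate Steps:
(745/15520 + 2209/(-22447)) + 34661/(14135 - 1*(-24699)) = (745*(1/15520) + 2209*(-1/22447)) + 34661/(14135 + 24699) = (149/3104 - 2209/22447) + 34661/38834 = -3512133/69675488 + 34661*(1/38834) = -3512133/69675488 + 34661/38834 = 1139315958323/1352888950496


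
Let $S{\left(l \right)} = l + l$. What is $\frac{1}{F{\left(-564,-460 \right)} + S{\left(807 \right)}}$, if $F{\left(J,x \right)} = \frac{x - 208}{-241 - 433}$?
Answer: $\frac{337}{544252} \approx 0.0006192$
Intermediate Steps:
$S{\left(l \right)} = 2 l$
$F{\left(J,x \right)} = \frac{104}{337} - \frac{x}{674}$ ($F{\left(J,x \right)} = \frac{-208 + x}{-674} = \left(-208 + x\right) \left(- \frac{1}{674}\right) = \frac{104}{337} - \frac{x}{674}$)
$\frac{1}{F{\left(-564,-460 \right)} + S{\left(807 \right)}} = \frac{1}{\left(\frac{104}{337} - - \frac{230}{337}\right) + 2 \cdot 807} = \frac{1}{\left(\frac{104}{337} + \frac{230}{337}\right) + 1614} = \frac{1}{\frac{334}{337} + 1614} = \frac{1}{\frac{544252}{337}} = \frac{337}{544252}$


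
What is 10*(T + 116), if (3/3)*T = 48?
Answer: 1640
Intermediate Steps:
T = 48
10*(T + 116) = 10*(48 + 116) = 10*164 = 1640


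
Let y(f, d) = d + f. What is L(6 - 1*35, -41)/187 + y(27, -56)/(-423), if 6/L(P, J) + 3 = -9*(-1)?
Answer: 5846/79101 ≈ 0.073905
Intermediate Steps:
L(P, J) = 1 (L(P, J) = 6/(-3 - 9*(-1)) = 6/(-3 + 9) = 6/6 = 6*(⅙) = 1)
L(6 - 1*35, -41)/187 + y(27, -56)/(-423) = 1/187 + (-56 + 27)/(-423) = 1*(1/187) - 29*(-1/423) = 1/187 + 29/423 = 5846/79101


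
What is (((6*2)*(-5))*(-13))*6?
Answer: 4680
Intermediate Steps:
(((6*2)*(-5))*(-13))*6 = ((12*(-5))*(-13))*6 = -60*(-13)*6 = 780*6 = 4680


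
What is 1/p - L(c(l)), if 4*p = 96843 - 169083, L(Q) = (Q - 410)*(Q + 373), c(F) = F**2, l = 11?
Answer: 2578353959/18060 ≈ 1.4277e+5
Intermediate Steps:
L(Q) = (-410 + Q)*(373 + Q)
p = -18060 (p = (96843 - 169083)/4 = (1/4)*(-72240) = -18060)
1/p - L(c(l)) = 1/(-18060) - (-152930 + (11**2)**2 - 37*11**2) = -1/18060 - (-152930 + 121**2 - 37*121) = -1/18060 - (-152930 + 14641 - 4477) = -1/18060 - 1*(-142766) = -1/18060 + 142766 = 2578353959/18060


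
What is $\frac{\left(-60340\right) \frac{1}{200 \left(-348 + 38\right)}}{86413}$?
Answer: $\frac{3017}{267880300} \approx 1.1262 \cdot 10^{-5}$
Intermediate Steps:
$\frac{\left(-60340\right) \frac{1}{200 \left(-348 + 38\right)}}{86413} = - \frac{60340}{200 \left(-310\right)} \frac{1}{86413} = - \frac{60340}{-62000} \cdot \frac{1}{86413} = \left(-60340\right) \left(- \frac{1}{62000}\right) \frac{1}{86413} = \frac{3017}{3100} \cdot \frac{1}{86413} = \frac{3017}{267880300}$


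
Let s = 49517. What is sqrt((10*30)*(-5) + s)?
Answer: sqrt(48017) ≈ 219.13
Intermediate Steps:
sqrt((10*30)*(-5) + s) = sqrt((10*30)*(-5) + 49517) = sqrt(300*(-5) + 49517) = sqrt(-1500 + 49517) = sqrt(48017)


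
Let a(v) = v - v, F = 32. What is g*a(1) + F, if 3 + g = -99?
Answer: 32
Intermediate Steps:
g = -102 (g = -3 - 99 = -102)
a(v) = 0
g*a(1) + F = -102*0 + 32 = 0 + 32 = 32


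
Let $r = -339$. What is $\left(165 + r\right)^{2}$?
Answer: $30276$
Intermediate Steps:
$\left(165 + r\right)^{2} = \left(165 - 339\right)^{2} = \left(-174\right)^{2} = 30276$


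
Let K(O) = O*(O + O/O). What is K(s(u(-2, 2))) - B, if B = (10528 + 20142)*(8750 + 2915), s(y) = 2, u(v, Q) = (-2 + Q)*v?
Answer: -357765544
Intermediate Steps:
u(v, Q) = v*(-2 + Q)
K(O) = O*(1 + O) (K(O) = O*(O + 1) = O*(1 + O))
B = 357765550 (B = 30670*11665 = 357765550)
K(s(u(-2, 2))) - B = 2*(1 + 2) - 1*357765550 = 2*3 - 357765550 = 6 - 357765550 = -357765544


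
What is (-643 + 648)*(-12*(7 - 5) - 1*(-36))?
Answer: 60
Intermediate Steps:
(-643 + 648)*(-12*(7 - 5) - 1*(-36)) = 5*(-12*2 + 36) = 5*(-24 + 36) = 5*12 = 60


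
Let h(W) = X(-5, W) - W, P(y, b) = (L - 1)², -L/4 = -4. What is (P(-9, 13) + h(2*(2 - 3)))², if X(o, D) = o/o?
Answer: 51984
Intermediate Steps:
L = 16 (L = -4*(-4) = 16)
X(o, D) = 1
P(y, b) = 225 (P(y, b) = (16 - 1)² = 15² = 225)
h(W) = 1 - W
(P(-9, 13) + h(2*(2 - 3)))² = (225 + (1 - 2*(2 - 3)))² = (225 + (1 - 2*(-1)))² = (225 + (1 - 1*(-2)))² = (225 + (1 + 2))² = (225 + 3)² = 228² = 51984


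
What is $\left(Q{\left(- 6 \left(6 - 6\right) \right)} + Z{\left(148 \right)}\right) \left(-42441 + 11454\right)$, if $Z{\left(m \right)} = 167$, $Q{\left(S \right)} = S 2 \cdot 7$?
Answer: $-5174829$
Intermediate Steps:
$Q{\left(S \right)} = 14 S$ ($Q{\left(S \right)} = 2 S 7 = 14 S$)
$\left(Q{\left(- 6 \left(6 - 6\right) \right)} + Z{\left(148 \right)}\right) \left(-42441 + 11454\right) = \left(14 \left(- 6 \left(6 - 6\right)\right) + 167\right) \left(-42441 + 11454\right) = \left(14 \left(\left(-6\right) 0\right) + 167\right) \left(-30987\right) = \left(14 \cdot 0 + 167\right) \left(-30987\right) = \left(0 + 167\right) \left(-30987\right) = 167 \left(-30987\right) = -5174829$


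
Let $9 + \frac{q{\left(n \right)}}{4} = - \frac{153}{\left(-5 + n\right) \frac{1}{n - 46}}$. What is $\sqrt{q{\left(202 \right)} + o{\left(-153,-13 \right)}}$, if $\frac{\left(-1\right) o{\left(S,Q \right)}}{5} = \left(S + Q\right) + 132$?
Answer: $\frac{i \sqrt{13607578}}{197} \approx 18.725 i$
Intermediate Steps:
$o{\left(S,Q \right)} = -660 - 5 Q - 5 S$ ($o{\left(S,Q \right)} = - 5 \left(\left(S + Q\right) + 132\right) = - 5 \left(\left(Q + S\right) + 132\right) = - 5 \left(132 + Q + S\right) = -660 - 5 Q - 5 S$)
$q{\left(n \right)} = -36 - \frac{612 \left(-46 + n\right)}{-5 + n}$ ($q{\left(n \right)} = -36 + 4 \left(- \frac{153}{\left(-5 + n\right) \frac{1}{n - 46}}\right) = -36 + 4 \left(- \frac{153}{\left(-5 + n\right) \frac{1}{-46 + n}}\right) = -36 + 4 \left(- \frac{153}{\frac{1}{-46 + n} \left(-5 + n\right)}\right) = -36 + 4 \left(- 153 \frac{-46 + n}{-5 + n}\right) = -36 + 4 \left(- \frac{153 \left(-46 + n\right)}{-5 + n}\right) = -36 - \frac{612 \left(-46 + n\right)}{-5 + n}$)
$\sqrt{q{\left(202 \right)} + o{\left(-153,-13 \right)}} = \sqrt{\frac{36 \left(787 - 3636\right)}{-5 + 202} - -170} = \sqrt{\frac{36 \left(787 - 3636\right)}{197} + \left(-660 + 65 + 765\right)} = \sqrt{36 \cdot \frac{1}{197} \left(-2849\right) + 170} = \sqrt{- \frac{102564}{197} + 170} = \sqrt{- \frac{69074}{197}} = \frac{i \sqrt{13607578}}{197}$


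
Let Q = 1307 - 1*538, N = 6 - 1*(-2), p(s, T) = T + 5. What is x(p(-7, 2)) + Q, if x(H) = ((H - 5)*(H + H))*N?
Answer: 993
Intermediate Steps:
p(s, T) = 5 + T
N = 8 (N = 6 + 2 = 8)
Q = 769 (Q = 1307 - 538 = 769)
x(H) = 16*H*(-5 + H) (x(H) = ((H - 5)*(H + H))*8 = ((-5 + H)*(2*H))*8 = (2*H*(-5 + H))*8 = 16*H*(-5 + H))
x(p(-7, 2)) + Q = 16*(5 + 2)*(-5 + (5 + 2)) + 769 = 16*7*(-5 + 7) + 769 = 16*7*2 + 769 = 224 + 769 = 993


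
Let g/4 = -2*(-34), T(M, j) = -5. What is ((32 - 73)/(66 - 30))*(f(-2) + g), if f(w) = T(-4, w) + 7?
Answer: -5617/18 ≈ -312.06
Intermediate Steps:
f(w) = 2 (f(w) = -5 + 7 = 2)
g = 272 (g = 4*(-2*(-34)) = 4*68 = 272)
((32 - 73)/(66 - 30))*(f(-2) + g) = ((32 - 73)/(66 - 30))*(2 + 272) = -41/36*274 = -5617/18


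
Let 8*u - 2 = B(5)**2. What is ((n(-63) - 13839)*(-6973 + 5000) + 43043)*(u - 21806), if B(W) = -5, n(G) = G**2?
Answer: -3404096690813/8 ≈ -4.2551e+11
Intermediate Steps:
u = 27/8 (u = 1/4 + (1/8)*(-5)**2 = 1/4 + (1/8)*25 = 1/4 + 25/8 = 27/8 ≈ 3.3750)
((n(-63) - 13839)*(-6973 + 5000) + 43043)*(u - 21806) = (((-63)**2 - 13839)*(-6973 + 5000) + 43043)*(27/8 - 21806) = ((3969 - 13839)*(-1973) + 43043)*(-174421/8) = (-9870*(-1973) + 43043)*(-174421/8) = (19473510 + 43043)*(-174421/8) = 19516553*(-174421/8) = -3404096690813/8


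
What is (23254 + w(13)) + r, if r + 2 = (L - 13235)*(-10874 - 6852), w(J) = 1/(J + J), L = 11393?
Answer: 849538145/26 ≈ 3.2675e+7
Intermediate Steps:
w(J) = 1/(2*J)
r = 32651290 (r = -2 + (11393 - 13235)*(-10874 - 6852) = -2 - 1842*(-17726) = -2 + 32651292 = 32651290)
(23254 + w(13)) + r = (23254 + (½)/13) + 32651290 = (23254 + (½)*(1/13)) + 32651290 = (23254 + 1/26) + 32651290 = 604605/26 + 32651290 = 849538145/26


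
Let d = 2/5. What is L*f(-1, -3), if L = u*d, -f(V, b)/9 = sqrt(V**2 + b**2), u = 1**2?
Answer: -18*sqrt(10)/5 ≈ -11.384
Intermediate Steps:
d = 2/5 (d = 2*(1/5) = 2/5 ≈ 0.40000)
u = 1
f(V, b) = -9*sqrt(V**2 + b**2)
L = 2/5 (L = 1*(2/5) = 2/5 ≈ 0.40000)
L*f(-1, -3) = 2*(-9*sqrt((-1)**2 + (-3)**2))/5 = 2*(-9*sqrt(1 + 9))/5 = 2*(-9*sqrt(10))/5 = -18*sqrt(10)/5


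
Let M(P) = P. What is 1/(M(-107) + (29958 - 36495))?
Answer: -1/6644 ≈ -0.00015051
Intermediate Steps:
1/(M(-107) + (29958 - 36495)) = 1/(-107 + (29958 - 36495)) = 1/(-107 - 6537) = 1/(-6644) = -1/6644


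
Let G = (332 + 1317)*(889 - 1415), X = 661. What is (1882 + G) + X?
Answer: -864831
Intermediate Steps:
G = -867374 (G = 1649*(-526) = -867374)
(1882 + G) + X = (1882 - 867374) + 661 = -865492 + 661 = -864831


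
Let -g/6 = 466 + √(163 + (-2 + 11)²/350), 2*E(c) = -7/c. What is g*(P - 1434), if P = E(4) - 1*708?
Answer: 11982957/2 + 7347*√799834/40 ≈ 6.1557e+6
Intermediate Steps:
E(c) = -7/(2*c) (E(c) = (-7/c)/2 = -7/(2*c))
P = -5671/8 (P = -7/2/4 - 1*708 = -7/2*¼ - 708 = -7/8 - 708 = -5671/8 ≈ -708.88)
g = -2796 - 3*√799834/35 (g = -6*(466 + √(163 + (-2 + 11)²/350)) = -6*(466 + √(163 + 9²*(1/350))) = -6*(466 + √(163 + 81*(1/350))) = -6*(466 + √(163 + 81/350)) = -6*(466 + √(57131/350)) = -6*(466 + √799834/70) = -2796 - 3*√799834/35 ≈ -2872.7)
g*(P - 1434) = (-2796 - 3*√799834/35)*(-5671/8 - 1434) = (-2796 - 3*√799834/35)*(-17143/8) = 11982957/2 + 7347*√799834/40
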